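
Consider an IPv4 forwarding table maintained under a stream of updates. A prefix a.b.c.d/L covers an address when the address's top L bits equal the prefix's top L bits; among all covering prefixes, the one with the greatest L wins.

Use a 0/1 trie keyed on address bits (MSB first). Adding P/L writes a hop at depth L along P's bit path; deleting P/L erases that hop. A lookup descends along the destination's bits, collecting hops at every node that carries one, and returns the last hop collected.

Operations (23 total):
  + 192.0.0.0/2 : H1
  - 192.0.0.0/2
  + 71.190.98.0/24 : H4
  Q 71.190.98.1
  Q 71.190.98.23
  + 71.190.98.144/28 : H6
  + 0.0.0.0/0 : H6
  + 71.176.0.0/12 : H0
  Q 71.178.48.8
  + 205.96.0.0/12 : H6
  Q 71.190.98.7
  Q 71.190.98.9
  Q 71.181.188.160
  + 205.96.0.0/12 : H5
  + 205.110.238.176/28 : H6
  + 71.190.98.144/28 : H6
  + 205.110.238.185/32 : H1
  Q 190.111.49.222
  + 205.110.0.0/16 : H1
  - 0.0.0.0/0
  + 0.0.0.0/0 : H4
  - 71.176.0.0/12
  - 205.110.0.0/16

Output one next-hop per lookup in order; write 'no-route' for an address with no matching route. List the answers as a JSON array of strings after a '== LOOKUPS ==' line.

Process each operation:
  add 192.0.0.0/2 -> H1 at depth 2
  del 192.0.0.0/2 (clear depth 2)
  add 71.190.98.0/24 -> H4 at depth 24
  lookup 71.190.98.1: bits 010001111011111001100010 walk d0:-→d1:-→d2:-→d3:-→d4:-→d5:-→d6:-→d7:-→d8:-→d9:-→d10:-→d11:-→d12:-→d13:-→d14:-→d15:-→d16:-→d17:-→d18:-→d19:-→d20:-→d21:-→d22:-→d23:-→d24:H4 -> H4
  lookup 71.190.98.23: bits 010001111011111001100010 walk d0:-→d1:-→d2:-→d3:-→d4:-→d5:-→d6:-→d7:-→d8:-→d9:-→d10:-→d11:-→d12:-→d13:-→d14:-→d15:-→d16:-→d17:-→d18:-→d19:-→d20:-→d21:-→d22:-→d23:-→d24:H4 -> H4
  add 71.190.98.144/28 -> H6 at depth 28
  add 0.0.0.0/0 -> H6 at depth 0
  add 71.176.0.0/12 -> H0 at depth 12
  lookup 71.178.48.8: bits 010001111011 walk d0:H6→d1:-→d2:-→d3:-→d4:-→d5:-→d6:-→d7:-→d8:-→d9:-→d10:-→d11:-→d12:H0 -> H0
  add 205.96.0.0/12 -> H6 at depth 12
  lookup 71.190.98.7: bits 010001111011111001100010 walk d0:H6→d1:-→d2:-→d3:-→d4:-→d5:-→d6:-→d7:-→d8:-→d9:-→d10:-→d11:-→d12:H0→d13:-→d14:-→d15:-→d16:-→d17:-→d18:-→d19:-→d20:-→d21:-→d22:-→d23:-→d24:H4 -> H4
  lookup 71.190.98.9: bits 010001111011111001100010 walk d0:H6→d1:-→d2:-→d3:-→d4:-→d5:-→d6:-→d7:-→d8:-→d9:-→d10:-→d11:-→d12:H0→d13:-→d14:-→d15:-→d16:-→d17:-→d18:-→d19:-→d20:-→d21:-→d22:-→d23:-→d24:H4 -> H4
  lookup 71.181.188.160: bits 010001111011 walk d0:H6→d1:-→d2:-→d3:-→d4:-→d5:-→d6:-→d7:-→d8:-→d9:-→d10:-→d11:-→d12:H0 -> H0
  add 205.96.0.0/12 -> H5 at depth 12
  add 205.110.238.176/28 -> H6 at depth 28
  add 71.190.98.144/28 -> H6 at depth 28
  add 205.110.238.185/32 -> H1 at depth 32
  lookup 190.111.49.222: bits 1 walk d0:H6→d1:- -> H6
  add 205.110.0.0/16 -> H1 at depth 16
  del 0.0.0.0/0 (clear depth 0)
  add 0.0.0.0/0 -> H4 at depth 0
  del 71.176.0.0/12 (clear depth 12)
  del 205.110.0.0/16 (clear depth 16)

== LOOKUPS ==
["H4","H4","H0","H4","H4","H0","H6"]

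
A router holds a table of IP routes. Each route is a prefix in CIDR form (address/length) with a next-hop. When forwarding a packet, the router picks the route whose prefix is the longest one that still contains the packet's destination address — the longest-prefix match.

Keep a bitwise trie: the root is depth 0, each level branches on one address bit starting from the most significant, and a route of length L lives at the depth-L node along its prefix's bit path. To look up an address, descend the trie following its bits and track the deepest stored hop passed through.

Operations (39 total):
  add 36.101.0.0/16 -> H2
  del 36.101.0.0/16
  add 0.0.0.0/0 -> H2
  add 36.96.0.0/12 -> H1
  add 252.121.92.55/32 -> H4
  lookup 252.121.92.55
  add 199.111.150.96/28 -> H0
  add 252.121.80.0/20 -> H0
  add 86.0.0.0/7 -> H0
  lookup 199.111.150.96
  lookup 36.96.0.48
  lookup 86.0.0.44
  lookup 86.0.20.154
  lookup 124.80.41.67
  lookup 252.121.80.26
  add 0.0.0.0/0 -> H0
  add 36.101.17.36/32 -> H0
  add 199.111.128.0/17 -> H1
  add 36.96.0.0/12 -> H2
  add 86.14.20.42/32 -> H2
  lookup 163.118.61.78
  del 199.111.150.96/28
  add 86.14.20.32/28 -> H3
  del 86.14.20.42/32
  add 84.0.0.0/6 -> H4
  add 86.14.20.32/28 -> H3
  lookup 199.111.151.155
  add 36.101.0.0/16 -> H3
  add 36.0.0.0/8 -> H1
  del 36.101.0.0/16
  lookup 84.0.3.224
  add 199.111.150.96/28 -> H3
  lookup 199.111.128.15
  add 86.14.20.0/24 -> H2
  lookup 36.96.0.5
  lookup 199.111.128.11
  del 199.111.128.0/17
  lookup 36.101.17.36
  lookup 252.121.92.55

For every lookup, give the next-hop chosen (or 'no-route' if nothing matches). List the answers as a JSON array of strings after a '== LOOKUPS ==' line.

Process each operation:
  add 36.101.0.0/16 -> H2 at depth 16
  del 36.101.0.0/16 (clear depth 16)
  add 0.0.0.0/0 -> H2 at depth 0
  add 36.96.0.0/12 -> H1 at depth 12
  add 252.121.92.55/32 -> H4 at depth 32
  lookup 252.121.92.55: bits 11111100011110010101110000110111 walk d0:H2→d1:-→d2:-→d3:-→d4:-→d5:-→d6:-→d7:-→d8:-→d9:-→d10:-→d11:-→d12:-→d13:-→d14:-→d15:-→d16:-→d17:-→d18:-→d19:-→d20:-→d21:-→d22:-→d23:-→d24:-→d25:-→d26:-→d27:-→d28:-→d29:-→d30:-→d31:-→d32:H4 -> H4
  add 199.111.150.96/28 -> H0 at depth 28
  add 252.121.80.0/20 -> H0 at depth 20
  add 86.0.0.0/7 -> H0 at depth 7
  lookup 199.111.150.96: bits 1100011101101111100101100110 walk d0:H2→d1:-→d2:-→d3:-→d4:-→d5:-→d6:-→d7:-→d8:-→d9:-→d10:-→d11:-→d12:-→d13:-→d14:-→d15:-→d16:-→d17:-→d18:-→d19:-→d20:-→d21:-→d22:-→d23:-→d24:-→d25:-→d26:-→d27:-→d28:H0 -> H0
  lookup 36.96.0.48: bits 0010010001100 walk d0:H2→d1:-→d2:-→d3:-→d4:-→d5:-→d6:-→d7:-→d8:-→d9:-→d10:-→d11:-→d12:H1→d13:- -> H1
  lookup 86.0.0.44: bits 0101011 walk d0:H2→d1:-→d2:-→d3:-→d4:-→d5:-→d6:-→d7:H0 -> H0
  lookup 86.0.20.154: bits 0101011 walk d0:H2→d1:-→d2:-→d3:-→d4:-→d5:-→d6:-→d7:H0 -> H0
  lookup 124.80.41.67: bits 01 walk d0:H2→d1:-→d2:- -> H2
  lookup 252.121.80.26: bits 11111100011110010101 walk d0:H2→d1:-→d2:-→d3:-→d4:-→d5:-→d6:-→d7:-→d8:-→d9:-→d10:-→d11:-→d12:-→d13:-→d14:-→d15:-→d16:-→d17:-→d18:-→d19:-→d20:H0 -> H0
  add 0.0.0.0/0 -> H0 at depth 0
  add 36.101.17.36/32 -> H0 at depth 32
  add 199.111.128.0/17 -> H1 at depth 17
  add 36.96.0.0/12 -> H2 at depth 12
  add 86.14.20.42/32 -> H2 at depth 32
  lookup 163.118.61.78: bits 1 walk d0:H0→d1:- -> H0
  del 199.111.150.96/28 (clear depth 28)
  add 86.14.20.32/28 -> H3 at depth 28
  del 86.14.20.42/32 (clear depth 32)
  add 84.0.0.0/6 -> H4 at depth 6
  add 86.14.20.32/28 -> H3 at depth 28
  lookup 199.111.151.155: bits 11000111011011111001011 walk d0:H0→d1:-→d2:-→d3:-→d4:-→d5:-→d6:-→d7:-→d8:-→d9:-→d10:-→d11:-→d12:-→d13:-→d14:-→d15:-→d16:-→d17:H1→d18:-→d19:-→d20:-→d21:-→d22:-→d23:- -> H1
  add 36.101.0.0/16 -> H3 at depth 16
  add 36.0.0.0/8 -> H1 at depth 8
  del 36.101.0.0/16 (clear depth 16)
  lookup 84.0.3.224: bits 010101 walk d0:H0→d1:-→d2:-→d3:-→d4:-→d5:-→d6:H4 -> H4
  add 199.111.150.96/28 -> H3 at depth 28
  lookup 199.111.128.15: bits 1100011101101111100 walk d0:H0→d1:-→d2:-→d3:-→d4:-→d5:-→d6:-→d7:-→d8:-→d9:-→d10:-→d11:-→d12:-→d13:-→d14:-→d15:-→d16:-→d17:H1→d18:-→d19:- -> H1
  add 86.14.20.0/24 -> H2 at depth 24
  lookup 36.96.0.5: bits 0010010001100 walk d0:H0→d1:-→d2:-→d3:-→d4:-→d5:-→d6:-→d7:-→d8:H1→d9:-→d10:-→d11:-→d12:H2→d13:- -> H2
  lookup 199.111.128.11: bits 1100011101101111100 walk d0:H0→d1:-→d2:-→d3:-→d4:-→d5:-→d6:-→d7:-→d8:-→d9:-→d10:-→d11:-→d12:-→d13:-→d14:-→d15:-→d16:-→d17:H1→d18:-→d19:- -> H1
  del 199.111.128.0/17 (clear depth 17)
  lookup 36.101.17.36: bits 00100100011001010001000100100100 walk d0:H0→d1:-→d2:-→d3:-→d4:-→d5:-→d6:-→d7:-→d8:H1→d9:-→d10:-→d11:-→d12:H2→d13:-→d14:-→d15:-→d16:-→d17:-→d18:-→d19:-→d20:-→d21:-→d22:-→d23:-→d24:-→d25:-→d26:-→d27:-→d28:-→d29:-→d30:-→d31:-→d32:H0 -> H0
  lookup 252.121.92.55: bits 11111100011110010101110000110111 walk d0:H0→d1:-→d2:-→d3:-→d4:-→d5:-→d6:-→d7:-→d8:-→d9:-→d10:-→d11:-→d12:-→d13:-→d14:-→d15:-→d16:-→d17:-→d18:-→d19:-→d20:H0→d21:-→d22:-→d23:-→d24:-→d25:-→d26:-→d27:-→d28:-→d29:-→d30:-→d31:-→d32:H4 -> H4

== LOOKUPS ==
["H4","H0","H1","H0","H0","H2","H0","H0","H1","H4","H1","H2","H1","H0","H4"]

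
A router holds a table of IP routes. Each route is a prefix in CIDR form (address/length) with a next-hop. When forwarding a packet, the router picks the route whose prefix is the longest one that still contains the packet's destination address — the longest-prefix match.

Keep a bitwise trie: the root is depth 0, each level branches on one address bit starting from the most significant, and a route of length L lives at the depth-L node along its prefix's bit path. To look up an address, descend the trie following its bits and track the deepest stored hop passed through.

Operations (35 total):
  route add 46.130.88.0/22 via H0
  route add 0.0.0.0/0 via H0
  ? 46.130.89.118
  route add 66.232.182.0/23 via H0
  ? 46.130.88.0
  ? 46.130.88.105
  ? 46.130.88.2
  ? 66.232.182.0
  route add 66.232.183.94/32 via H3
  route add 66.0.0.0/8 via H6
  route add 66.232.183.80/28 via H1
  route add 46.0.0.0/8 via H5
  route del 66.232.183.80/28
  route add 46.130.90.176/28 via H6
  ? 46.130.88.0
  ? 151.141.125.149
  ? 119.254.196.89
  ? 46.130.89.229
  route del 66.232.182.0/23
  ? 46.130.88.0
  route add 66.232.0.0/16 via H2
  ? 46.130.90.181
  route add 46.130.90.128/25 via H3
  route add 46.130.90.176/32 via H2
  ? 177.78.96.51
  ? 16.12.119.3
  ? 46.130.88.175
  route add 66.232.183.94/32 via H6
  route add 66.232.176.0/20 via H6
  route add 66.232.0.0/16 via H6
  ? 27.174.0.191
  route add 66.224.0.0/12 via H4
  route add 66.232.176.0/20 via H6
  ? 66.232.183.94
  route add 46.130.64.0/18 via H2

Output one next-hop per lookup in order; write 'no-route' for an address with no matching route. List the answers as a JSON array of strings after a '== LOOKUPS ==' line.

Process each operation:
  add 46.130.88.0/22 -> H0 at depth 22
  add 0.0.0.0/0 -> H0 at depth 0
  lookup 46.130.89.118: bits 0010111010000010010110 walk d0:H0→d1:-→d2:-→d3:-→d4:-→d5:-→d6:-→d7:-→d8:-→d9:-→d10:-→d11:-→d12:-→d13:-→d14:-→d15:-→d16:-→d17:-→d18:-→d19:-→d20:-→d21:-→d22:H0 -> H0
  add 66.232.182.0/23 -> H0 at depth 23
  lookup 46.130.88.0: bits 0010111010000010010110 walk d0:H0→d1:-→d2:-→d3:-→d4:-→d5:-→d6:-→d7:-→d8:-→d9:-→d10:-→d11:-→d12:-→d13:-→d14:-→d15:-→d16:-→d17:-→d18:-→d19:-→d20:-→d21:-→d22:H0 -> H0
  lookup 46.130.88.105: bits 0010111010000010010110 walk d0:H0→d1:-→d2:-→d3:-→d4:-→d5:-→d6:-→d7:-→d8:-→d9:-→d10:-→d11:-→d12:-→d13:-→d14:-→d15:-→d16:-→d17:-→d18:-→d19:-→d20:-→d21:-→d22:H0 -> H0
  lookup 46.130.88.2: bits 0010111010000010010110 walk d0:H0→d1:-→d2:-→d3:-→d4:-→d5:-→d6:-→d7:-→d8:-→d9:-→d10:-→d11:-→d12:-→d13:-→d14:-→d15:-→d16:-→d17:-→d18:-→d19:-→d20:-→d21:-→d22:H0 -> H0
  lookup 66.232.182.0: bits 01000010111010001011011 walk d0:H0→d1:-→d2:-→d3:-→d4:-→d5:-→d6:-→d7:-→d8:-→d9:-→d10:-→d11:-→d12:-→d13:-→d14:-→d15:-→d16:-→d17:-→d18:-→d19:-→d20:-→d21:-→d22:-→d23:H0 -> H0
  add 66.232.183.94/32 -> H3 at depth 32
  add 66.0.0.0/8 -> H6 at depth 8
  add 66.232.183.80/28 -> H1 at depth 28
  add 46.0.0.0/8 -> H5 at depth 8
  del 66.232.183.80/28 (clear depth 28)
  add 46.130.90.176/28 -> H6 at depth 28
  lookup 46.130.88.0: bits 0010111010000010010110 walk d0:H0→d1:-→d2:-→d3:-→d4:-→d5:-→d6:-→d7:-→d8:H5→d9:-→d10:-→d11:-→d12:-→d13:-→d14:-→d15:-→d16:-→d17:-→d18:-→d19:-→d20:-→d21:-→d22:H0 -> H0
  lookup 151.141.125.149: bits ε walk d0:H0 -> H0
  lookup 119.254.196.89: bits 01 walk d0:H0→d1:-→d2:- -> H0
  lookup 46.130.89.229: bits 0010111010000010010110 walk d0:H0→d1:-→d2:-→d3:-→d4:-→d5:-→d6:-→d7:-→d8:H5→d9:-→d10:-→d11:-→d12:-→d13:-→d14:-→d15:-→d16:-→d17:-→d18:-→d19:-→d20:-→d21:-→d22:H0 -> H0
  del 66.232.182.0/23 (clear depth 23)
  lookup 46.130.88.0: bits 0010111010000010010110 walk d0:H0→d1:-→d2:-→d3:-→d4:-→d5:-→d6:-→d7:-→d8:H5→d9:-→d10:-→d11:-→d12:-→d13:-→d14:-→d15:-→d16:-→d17:-→d18:-→d19:-→d20:-→d21:-→d22:H0 -> H0
  add 66.232.0.0/16 -> H2 at depth 16
  lookup 46.130.90.181: bits 0010111010000010010110101011 walk d0:H0→d1:-→d2:-→d3:-→d4:-→d5:-→d6:-→d7:-→d8:H5→d9:-→d10:-→d11:-→d12:-→d13:-→d14:-→d15:-→d16:-→d17:-→d18:-→d19:-→d20:-→d21:-→d22:H0→d23:-→d24:-→d25:-→d26:-→d27:-→d28:H6 -> H6
  add 46.130.90.128/25 -> H3 at depth 25
  add 46.130.90.176/32 -> H2 at depth 32
  lookup 177.78.96.51: bits ε walk d0:H0 -> H0
  lookup 16.12.119.3: bits 00 walk d0:H0→d1:-→d2:- -> H0
  lookup 46.130.88.175: bits 0010111010000010010110 walk d0:H0→d1:-→d2:-→d3:-→d4:-→d5:-→d6:-→d7:-→d8:H5→d9:-→d10:-→d11:-→d12:-→d13:-→d14:-→d15:-→d16:-→d17:-→d18:-→d19:-→d20:-→d21:-→d22:H0 -> H0
  add 66.232.183.94/32 -> H6 at depth 32
  add 66.232.176.0/20 -> H6 at depth 20
  add 66.232.0.0/16 -> H6 at depth 16
  lookup 27.174.0.191: bits 00 walk d0:H0→d1:-→d2:- -> H0
  add 66.224.0.0/12 -> H4 at depth 12
  add 66.232.176.0/20 -> H6 at depth 20
  lookup 66.232.183.94: bits 01000010111010001011011101011110 walk d0:H0→d1:-→d2:-→d3:-→d4:-→d5:-→d6:-→d7:-→d8:H6→d9:-→d10:-→d11:-→d12:H4→d13:-→d14:-→d15:-→d16:H6→d17:-→d18:-→d19:-→d20:H6→d21:-→d22:-→d23:-→d24:-→d25:-→d26:-→d27:-→d28:-→d29:-→d30:-→d31:-→d32:H6 -> H6
  add 46.130.64.0/18 -> H2 at depth 18

== LOOKUPS ==
["H0","H0","H0","H0","H0","H0","H0","H0","H0","H0","H6","H0","H0","H0","H0","H6"]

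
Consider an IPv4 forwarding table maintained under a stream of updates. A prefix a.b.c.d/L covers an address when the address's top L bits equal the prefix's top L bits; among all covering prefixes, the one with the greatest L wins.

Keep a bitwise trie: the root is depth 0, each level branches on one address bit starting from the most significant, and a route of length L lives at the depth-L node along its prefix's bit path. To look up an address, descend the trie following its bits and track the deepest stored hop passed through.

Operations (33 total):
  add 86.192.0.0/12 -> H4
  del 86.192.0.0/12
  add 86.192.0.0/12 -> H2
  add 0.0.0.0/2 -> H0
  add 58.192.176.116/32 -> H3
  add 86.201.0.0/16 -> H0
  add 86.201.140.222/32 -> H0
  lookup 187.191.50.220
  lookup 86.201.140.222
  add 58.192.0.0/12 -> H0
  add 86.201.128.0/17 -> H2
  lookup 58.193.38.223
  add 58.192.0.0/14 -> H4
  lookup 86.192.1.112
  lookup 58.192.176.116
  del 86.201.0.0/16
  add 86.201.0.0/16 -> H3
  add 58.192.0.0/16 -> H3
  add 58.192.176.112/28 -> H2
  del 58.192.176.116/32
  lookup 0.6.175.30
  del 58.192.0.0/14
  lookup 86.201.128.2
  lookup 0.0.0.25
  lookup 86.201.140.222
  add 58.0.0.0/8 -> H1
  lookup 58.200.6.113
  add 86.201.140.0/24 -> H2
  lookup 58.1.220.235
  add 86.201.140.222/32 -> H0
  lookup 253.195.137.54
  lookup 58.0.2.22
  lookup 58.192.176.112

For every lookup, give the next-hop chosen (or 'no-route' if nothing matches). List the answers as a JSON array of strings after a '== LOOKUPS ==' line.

Apply in order:
  + 86.192.0.0/12 (H4) depth=12
  del 86.192.0.0/12 (clear depth 12)
  + 86.192.0.0/12 (H2) depth=12
  + 0.0.0.0/2 (H0) depth=2
  + 58.192.176.116/32 (H3) depth=32
  + 86.201.0.0/16 (H0) depth=16
  + 86.201.140.222/32 (H0) depth=32
  Q 187.191.50.220: descend ε ; hops seen [∅] ; pick no-route
  Q 86.201.140.222: descend 01010110110010011000110011011110 ; hops seen [H2,H0,H0] ; pick H0
  + 58.192.0.0/12 (H0) depth=12
  + 86.201.128.0/17 (H2) depth=17
  Q 58.193.38.223: descend 001110101100000 ; hops seen [H0,H0] ; pick H0
  + 58.192.0.0/14 (H4) depth=14
  Q 86.192.1.112: descend 010101101100 ; hops seen [H2] ; pick H2
  Q 58.192.176.116: descend 00111010110000001011000001110100 ; hops seen [H0,H0,H4,H3] ; pick H3
  del 86.201.0.0/16 (clear depth 16)
  + 86.201.0.0/16 (H3) depth=16
  + 58.192.0.0/16 (H3) depth=16
  + 58.192.176.112/28 (H2) depth=28
  del 58.192.176.116/32 (clear depth 32)
  Q 0.6.175.30: descend 00 ; hops seen [H0] ; pick H0
  del 58.192.0.0/14 (clear depth 14)
  Q 86.201.128.2: descend 01010110110010011000 ; hops seen [H2,H3,H2] ; pick H2
  Q 0.0.0.25: descend 00 ; hops seen [H0] ; pick H0
  Q 86.201.140.222: descend 01010110110010011000110011011110 ; hops seen [H2,H3,H2,H0] ; pick H0
  + 58.0.0.0/8 (H1) depth=8
  Q 58.200.6.113: descend 001110101100 ; hops seen [H0,H1,H0] ; pick H0
  + 86.201.140.0/24 (H2) depth=24
  Q 58.1.220.235: descend 00111010 ; hops seen [H0,H1] ; pick H1
  + 86.201.140.222/32 (H0) depth=32
  Q 253.195.137.54: descend ε ; hops seen [∅] ; pick no-route
  Q 58.0.2.22: descend 00111010 ; hops seen [H0,H1] ; pick H1
  Q 58.192.176.112: descend 00111010110000001011000001110 ; hops seen [H0,H1,H0,H3,H2] ; pick H2

== LOOKUPS ==
["no-route","H0","H0","H2","H3","H0","H2","H0","H0","H0","H1","no-route","H1","H2"]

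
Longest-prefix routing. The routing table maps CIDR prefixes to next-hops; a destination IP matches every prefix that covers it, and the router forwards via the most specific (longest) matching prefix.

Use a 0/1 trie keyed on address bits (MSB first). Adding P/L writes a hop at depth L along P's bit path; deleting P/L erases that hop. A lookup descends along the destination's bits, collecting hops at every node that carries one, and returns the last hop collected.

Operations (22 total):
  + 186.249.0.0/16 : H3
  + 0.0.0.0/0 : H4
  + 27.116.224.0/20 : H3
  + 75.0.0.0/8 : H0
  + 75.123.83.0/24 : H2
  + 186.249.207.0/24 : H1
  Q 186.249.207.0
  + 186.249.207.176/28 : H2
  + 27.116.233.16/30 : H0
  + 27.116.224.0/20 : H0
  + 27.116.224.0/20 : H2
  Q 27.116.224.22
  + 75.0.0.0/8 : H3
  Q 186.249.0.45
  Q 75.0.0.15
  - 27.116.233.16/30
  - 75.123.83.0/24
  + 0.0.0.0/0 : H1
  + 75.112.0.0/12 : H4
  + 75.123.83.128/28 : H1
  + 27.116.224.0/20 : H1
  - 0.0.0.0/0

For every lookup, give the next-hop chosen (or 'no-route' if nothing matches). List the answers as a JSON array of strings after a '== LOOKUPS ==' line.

Process each operation:
  + 186.249.0.0/16 (H3) depth=16
  + 0.0.0.0/0 (H4) depth=0
  + 27.116.224.0/20 (H3) depth=20
  + 75.0.0.0/8 (H0) depth=8
  + 75.123.83.0/24 (H2) depth=24
  + 186.249.207.0/24 (H1) depth=24
  ? 186.249.207.0  path d0:H4→d1:-→d2:-→d3:-→d4:-→d5:-→d6:-→d7:-→d8:-→d9:-→d10:-→d11:-→d12:-→d13:-→d14:-→d15:-→d16:H3→d17:-→d18:-→d19:-→d20:-→d21:-→d22:-→d23:-→d24:H1  best=H1
  + 186.249.207.176/28 (H2) depth=28
  + 27.116.233.16/30 (H0) depth=30
  + 27.116.224.0/20 (H0) depth=20
  + 27.116.224.0/20 (H2) depth=20
  ? 27.116.224.22  path d0:H4→d1:-→d2:-→d3:-→d4:-→d5:-→d6:-→d7:-→d8:-→d9:-→d10:-→d11:-→d12:-→d13:-→d14:-→d15:-→d16:-→d17:-→d18:-→d19:-→d20:H2  best=H2
  + 75.0.0.0/8 (H3) depth=8
  ? 186.249.0.45  path d0:H4→d1:-→d2:-→d3:-→d4:-→d5:-→d6:-→d7:-→d8:-→d9:-→d10:-→d11:-→d12:-→d13:-→d14:-→d15:-→d16:H3  best=H3
  ? 75.0.0.15  path d0:H4→d1:-→d2:-→d3:-→d4:-→d5:-→d6:-→d7:-→d8:H3→d9:-  best=H3
  - 27.116.233.16/30 clear@30
  - 75.123.83.0/24 clear@24
  + 0.0.0.0/0 (H1) depth=0
  + 75.112.0.0/12 (H4) depth=12
  + 75.123.83.128/28 (H1) depth=28
  + 27.116.224.0/20 (H1) depth=20
  - 0.0.0.0/0 clear@0

== LOOKUPS ==
["H1","H2","H3","H3"]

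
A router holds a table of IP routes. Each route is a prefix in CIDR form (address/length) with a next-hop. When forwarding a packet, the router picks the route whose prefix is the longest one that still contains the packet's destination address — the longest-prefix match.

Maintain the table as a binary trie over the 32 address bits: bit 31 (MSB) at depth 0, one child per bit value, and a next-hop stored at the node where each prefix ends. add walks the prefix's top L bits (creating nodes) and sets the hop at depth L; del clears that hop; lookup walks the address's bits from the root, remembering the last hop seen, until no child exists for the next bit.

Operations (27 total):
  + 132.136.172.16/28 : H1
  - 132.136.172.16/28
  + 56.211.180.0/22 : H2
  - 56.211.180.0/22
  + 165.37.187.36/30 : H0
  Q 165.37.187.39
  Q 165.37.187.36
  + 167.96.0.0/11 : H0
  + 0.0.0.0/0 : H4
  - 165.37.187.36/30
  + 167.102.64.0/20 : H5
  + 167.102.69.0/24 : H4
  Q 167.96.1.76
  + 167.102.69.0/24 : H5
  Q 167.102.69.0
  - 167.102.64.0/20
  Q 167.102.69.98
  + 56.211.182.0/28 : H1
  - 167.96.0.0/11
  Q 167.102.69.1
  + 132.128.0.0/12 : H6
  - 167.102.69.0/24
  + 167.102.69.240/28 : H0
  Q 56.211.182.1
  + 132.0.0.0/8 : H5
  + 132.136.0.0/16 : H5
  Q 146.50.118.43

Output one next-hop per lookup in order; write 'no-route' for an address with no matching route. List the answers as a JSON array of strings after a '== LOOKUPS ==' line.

Apply in order:
  + 132.136.172.16/28 (H1) depth=28
  del 132.136.172.16/28 (clear depth 28)
  + 56.211.180.0/22 (H2) depth=22
  del 56.211.180.0/22 (clear depth 22)
  + 165.37.187.36/30 (H0) depth=30
  ? 165.37.187.39  path d0:-→d1:-→d2:-→d3:-→d4:-→d5:-→d6:-→d7:-→d8:-→d9:-→d10:-→d11:-→d12:-→d13:-→d14:-→d15:-→d16:-→d17:-→d18:-→d19:-→d20:-→d21:-→d22:-→d23:-→d24:-→d25:-→d26:-→d27:-→d28:-→d29:-→d30:H0  best=H0
  ? 165.37.187.36  path d0:-→d1:-→d2:-→d3:-→d4:-→d5:-→d6:-→d7:-→d8:-→d9:-→d10:-→d11:-→d12:-→d13:-→d14:-→d15:-→d16:-→d17:-→d18:-→d19:-→d20:-→d21:-→d22:-→d23:-→d24:-→d25:-→d26:-→d27:-→d28:-→d29:-→d30:H0  best=H0
  + 167.96.0.0/11 (H0) depth=11
  + 0.0.0.0/0 (H4) depth=0
  del 165.37.187.36/30 (clear depth 30)
  + 167.102.64.0/20 (H5) depth=20
  + 167.102.69.0/24 (H4) depth=24
  ? 167.96.1.76  path d0:H4→d1:-→d2:-→d3:-→d4:-→d5:-→d6:-→d7:-→d8:-→d9:-→d10:-→d11:H0→d12:-→d13:-  best=H0
  + 167.102.69.0/24 (H5) depth=24
  ? 167.102.69.0  path d0:H4→d1:-→d2:-→d3:-→d4:-→d5:-→d6:-→d7:-→d8:-→d9:-→d10:-→d11:H0→d12:-→d13:-→d14:-→d15:-→d16:-→d17:-→d18:-→d19:-→d20:H5→d21:-→d22:-→d23:-→d24:H5  best=H5
  del 167.102.64.0/20 (clear depth 20)
  ? 167.102.69.98  path d0:H4→d1:-→d2:-→d3:-→d4:-→d5:-→d6:-→d7:-→d8:-→d9:-→d10:-→d11:H0→d12:-→d13:-→d14:-→d15:-→d16:-→d17:-→d18:-→d19:-→d20:-→d21:-→d22:-→d23:-→d24:H5  best=H5
  + 56.211.182.0/28 (H1) depth=28
  del 167.96.0.0/11 (clear depth 11)
  ? 167.102.69.1  path d0:H4→d1:-→d2:-→d3:-→d4:-→d5:-→d6:-→d7:-→d8:-→d9:-→d10:-→d11:-→d12:-→d13:-→d14:-→d15:-→d16:-→d17:-→d18:-→d19:-→d20:-→d21:-→d22:-→d23:-→d24:H5  best=H5
  + 132.128.0.0/12 (H6) depth=12
  del 167.102.69.0/24 (clear depth 24)
  + 167.102.69.240/28 (H0) depth=28
  ? 56.211.182.1  path d0:H4→d1:-→d2:-→d3:-→d4:-→d5:-→d6:-→d7:-→d8:-→d9:-→d10:-→d11:-→d12:-→d13:-→d14:-→d15:-→d16:-→d17:-→d18:-→d19:-→d20:-→d21:-→d22:-→d23:-→d24:-→d25:-→d26:-→d27:-→d28:H1  best=H1
  + 132.0.0.0/8 (H5) depth=8
  + 132.136.0.0/16 (H5) depth=16
  ? 146.50.118.43  path d0:H4→d1:-→d2:-→d3:-  best=H4

== LOOKUPS ==
["H0","H0","H0","H5","H5","H5","H1","H4"]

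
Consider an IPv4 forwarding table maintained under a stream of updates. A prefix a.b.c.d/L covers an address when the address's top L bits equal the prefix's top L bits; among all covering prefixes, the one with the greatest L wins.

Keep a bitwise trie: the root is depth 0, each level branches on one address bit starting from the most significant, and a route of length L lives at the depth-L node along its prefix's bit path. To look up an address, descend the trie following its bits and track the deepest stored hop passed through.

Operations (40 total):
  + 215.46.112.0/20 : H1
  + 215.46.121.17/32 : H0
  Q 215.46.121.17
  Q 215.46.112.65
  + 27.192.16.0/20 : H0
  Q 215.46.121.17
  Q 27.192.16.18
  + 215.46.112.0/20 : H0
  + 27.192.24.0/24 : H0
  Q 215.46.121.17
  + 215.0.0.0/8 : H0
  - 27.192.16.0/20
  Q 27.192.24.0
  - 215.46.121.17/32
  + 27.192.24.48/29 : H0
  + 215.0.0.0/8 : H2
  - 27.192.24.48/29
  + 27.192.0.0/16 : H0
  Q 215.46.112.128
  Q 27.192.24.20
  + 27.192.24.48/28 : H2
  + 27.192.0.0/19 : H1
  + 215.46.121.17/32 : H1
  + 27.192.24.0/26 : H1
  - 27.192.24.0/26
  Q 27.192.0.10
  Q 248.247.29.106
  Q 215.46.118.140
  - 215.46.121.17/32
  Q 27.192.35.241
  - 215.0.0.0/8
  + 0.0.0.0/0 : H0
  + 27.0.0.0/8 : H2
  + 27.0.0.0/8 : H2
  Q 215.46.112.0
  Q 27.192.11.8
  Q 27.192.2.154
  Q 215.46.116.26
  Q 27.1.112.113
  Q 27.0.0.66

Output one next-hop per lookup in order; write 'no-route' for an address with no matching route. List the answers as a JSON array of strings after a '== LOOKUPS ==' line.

Process each operation:
  + 215.46.112.0/20 (H1) depth=20
  + 215.46.121.17/32 (H0) depth=32
  lookup 215.46.121.17: bits 11010111001011100111100100010001 walk d0:-→d1:-→d2:-→d3:-→d4:-→d5:-→d6:-→d7:-→d8:-→d9:-→d10:-→d11:-→d12:-→d13:-→d14:-→d15:-→d16:-→d17:-→d18:-→d19:-→d20:H1→d21:-→d22:-→d23:-→d24:-→d25:-→d26:-→d27:-→d28:-→d29:-→d30:-→d31:-→d32:H0 -> H0
  lookup 215.46.112.65: bits 11010111001011100111 walk d0:-→d1:-→d2:-→d3:-→d4:-→d5:-→d6:-→d7:-→d8:-→d9:-→d10:-→d11:-→d12:-→d13:-→d14:-→d15:-→d16:-→d17:-→d18:-→d19:-→d20:H1 -> H1
  + 27.192.16.0/20 (H0) depth=20
  lookup 215.46.121.17: bits 11010111001011100111100100010001 walk d0:-→d1:-→d2:-→d3:-→d4:-→d5:-→d6:-→d7:-→d8:-→d9:-→d10:-→d11:-→d12:-→d13:-→d14:-→d15:-→d16:-→d17:-→d18:-→d19:-→d20:H1→d21:-→d22:-→d23:-→d24:-→d25:-→d26:-→d27:-→d28:-→d29:-→d30:-→d31:-→d32:H0 -> H0
  lookup 27.192.16.18: bits 00011011110000000001 walk d0:-→d1:-→d2:-→d3:-→d4:-→d5:-→d6:-→d7:-→d8:-→d9:-→d10:-→d11:-→d12:-→d13:-→d14:-→d15:-→d16:-→d17:-→d18:-→d19:-→d20:H0 -> H0
  + 215.46.112.0/20 (H0) depth=20
  + 27.192.24.0/24 (H0) depth=24
  lookup 215.46.121.17: bits 11010111001011100111100100010001 walk d0:-→d1:-→d2:-→d3:-→d4:-→d5:-→d6:-→d7:-→d8:-→d9:-→d10:-→d11:-→d12:-→d13:-→d14:-→d15:-→d16:-→d17:-→d18:-→d19:-→d20:H0→d21:-→d22:-→d23:-→d24:-→d25:-→d26:-→d27:-→d28:-→d29:-→d30:-→d31:-→d32:H0 -> H0
  + 215.0.0.0/8 (H0) depth=8
  - 27.192.16.0/20 clear@20
  lookup 27.192.24.0: bits 000110111100000000011000 walk d0:-→d1:-→d2:-→d3:-→d4:-→d5:-→d6:-→d7:-→d8:-→d9:-→d10:-→d11:-→d12:-→d13:-→d14:-→d15:-→d16:-→d17:-→d18:-→d19:-→d20:-→d21:-→d22:-→d23:-→d24:H0 -> H0
  - 215.46.121.17/32 clear@32
  + 27.192.24.48/29 (H0) depth=29
  + 215.0.0.0/8 (H2) depth=8
  - 27.192.24.48/29 clear@29
  + 27.192.0.0/16 (H0) depth=16
  lookup 215.46.112.128: bits 11010111001011100111 walk d0:-→d1:-→d2:-→d3:-→d4:-→d5:-→d6:-→d7:-→d8:H2→d9:-→d10:-→d11:-→d12:-→d13:-→d14:-→d15:-→d16:-→d17:-→d18:-→d19:-→d20:H0 -> H0
  lookup 27.192.24.20: bits 00011011110000000001100000 walk d0:-→d1:-→d2:-→d3:-→d4:-→d5:-→d6:-→d7:-→d8:-→d9:-→d10:-→d11:-→d12:-→d13:-→d14:-→d15:-→d16:H0→d17:-→d18:-→d19:-→d20:-→d21:-→d22:-→d23:-→d24:H0→d25:-→d26:- -> H0
  + 27.192.24.48/28 (H2) depth=28
  + 27.192.0.0/19 (H1) depth=19
  + 215.46.121.17/32 (H1) depth=32
  + 27.192.24.0/26 (H1) depth=26
  - 27.192.24.0/26 clear@26
  lookup 27.192.0.10: bits 0001101111000000000 walk d0:-→d1:-→d2:-→d3:-→d4:-→d5:-→d6:-→d7:-→d8:-→d9:-→d10:-→d11:-→d12:-→d13:-→d14:-→d15:-→d16:H0→d17:-→d18:-→d19:H1 -> H1
  lookup 248.247.29.106: bits 11 walk d0:-→d1:-→d2:- -> no-route
  lookup 215.46.118.140: bits 11010111001011100111 walk d0:-→d1:-→d2:-→d3:-→d4:-→d5:-→d6:-→d7:-→d8:H2→d9:-→d10:-→d11:-→d12:-→d13:-→d14:-→d15:-→d16:-→d17:-→d18:-→d19:-→d20:H0 -> H0
  - 215.46.121.17/32 clear@32
  lookup 27.192.35.241: bits 000110111100000000 walk d0:-→d1:-→d2:-→d3:-→d4:-→d5:-→d6:-→d7:-→d8:-→d9:-→d10:-→d11:-→d12:-→d13:-→d14:-→d15:-→d16:H0→d17:-→d18:- -> H0
  - 215.0.0.0/8 clear@8
  + 0.0.0.0/0 (H0) depth=0
  + 27.0.0.0/8 (H2) depth=8
  + 27.0.0.0/8 (H2) depth=8
  lookup 215.46.112.0: bits 11010111001011100111 walk d0:H0→d1:-→d2:-→d3:-→d4:-→d5:-→d6:-→d7:-→d8:-→d9:-→d10:-→d11:-→d12:-→d13:-→d14:-→d15:-→d16:-→d17:-→d18:-→d19:-→d20:H0 -> H0
  lookup 27.192.11.8: bits 0001101111000000000 walk d0:H0→d1:-→d2:-→d3:-→d4:-→d5:-→d6:-→d7:-→d8:H2→d9:-→d10:-→d11:-→d12:-→d13:-→d14:-→d15:-→d16:H0→d17:-→d18:-→d19:H1 -> H1
  lookup 27.192.2.154: bits 0001101111000000000 walk d0:H0→d1:-→d2:-→d3:-→d4:-→d5:-→d6:-→d7:-→d8:H2→d9:-→d10:-→d11:-→d12:-→d13:-→d14:-→d15:-→d16:H0→d17:-→d18:-→d19:H1 -> H1
  lookup 215.46.116.26: bits 11010111001011100111 walk d0:H0→d1:-→d2:-→d3:-→d4:-→d5:-→d6:-→d7:-→d8:-→d9:-→d10:-→d11:-→d12:-→d13:-→d14:-→d15:-→d16:-→d17:-→d18:-→d19:-→d20:H0 -> H0
  lookup 27.1.112.113: bits 00011011 walk d0:H0→d1:-→d2:-→d3:-→d4:-→d5:-→d6:-→d7:-→d8:H2 -> H2
  lookup 27.0.0.66: bits 00011011 walk d0:H0→d1:-→d2:-→d3:-→d4:-→d5:-→d6:-→d7:-→d8:H2 -> H2

== LOOKUPS ==
["H0","H1","H0","H0","H0","H0","H0","H0","H1","no-route","H0","H0","H0","H1","H1","H0","H2","H2"]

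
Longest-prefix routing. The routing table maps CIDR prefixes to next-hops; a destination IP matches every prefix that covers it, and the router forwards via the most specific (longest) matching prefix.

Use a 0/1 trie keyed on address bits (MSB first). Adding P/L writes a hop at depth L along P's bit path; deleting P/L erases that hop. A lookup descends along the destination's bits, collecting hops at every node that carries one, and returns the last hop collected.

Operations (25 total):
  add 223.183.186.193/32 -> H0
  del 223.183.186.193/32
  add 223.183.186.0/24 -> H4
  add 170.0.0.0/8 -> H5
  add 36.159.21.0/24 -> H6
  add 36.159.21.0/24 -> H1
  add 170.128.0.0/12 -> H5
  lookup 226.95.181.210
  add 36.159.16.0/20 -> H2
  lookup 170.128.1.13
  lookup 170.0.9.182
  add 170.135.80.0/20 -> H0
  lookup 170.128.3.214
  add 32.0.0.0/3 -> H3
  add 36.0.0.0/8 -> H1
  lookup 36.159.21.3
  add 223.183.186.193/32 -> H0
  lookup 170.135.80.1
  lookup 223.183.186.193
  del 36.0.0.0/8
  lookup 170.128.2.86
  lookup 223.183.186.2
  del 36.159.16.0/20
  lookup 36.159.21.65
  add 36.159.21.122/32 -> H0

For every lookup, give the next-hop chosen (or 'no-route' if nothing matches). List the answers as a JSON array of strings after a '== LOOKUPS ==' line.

Trace:
  add 223.183.186.193/32 -> H0 at depth 32
  del 223.183.186.193/32 (clear depth 32)
  add 223.183.186.0/24 -> H4 at depth 24
  add 170.0.0.0/8 -> H5 at depth 8
  add 36.159.21.0/24 -> H6 at depth 24
  add 36.159.21.0/24 -> H1 at depth 24
  add 170.128.0.0/12 -> H5 at depth 12
  ? 226.95.181.210  path d0:-→d1:-→d2:-  best=no-route
  add 36.159.16.0/20 -> H2 at depth 20
  ? 170.128.1.13  path d0:-→d1:-→d2:-→d3:-→d4:-→d5:-→d6:-→d7:-→d8:H5→d9:-→d10:-→d11:-→d12:H5  best=H5
  ? 170.0.9.182  path d0:-→d1:-→d2:-→d3:-→d4:-→d5:-→d6:-→d7:-→d8:H5  best=H5
  add 170.135.80.0/20 -> H0 at depth 20
  ? 170.128.3.214  path d0:-→d1:-→d2:-→d3:-→d4:-→d5:-→d6:-→d7:-→d8:H5→d9:-→d10:-→d11:-→d12:H5→d13:-  best=H5
  add 32.0.0.0/3 -> H3 at depth 3
  add 36.0.0.0/8 -> H1 at depth 8
  ? 36.159.21.3  path d0:-→d1:-→d2:-→d3:H3→d4:-→d5:-→d6:-→d7:-→d8:H1→d9:-→d10:-→d11:-→d12:-→d13:-→d14:-→d15:-→d16:-→d17:-→d18:-→d19:-→d20:H2→d21:-→d22:-→d23:-→d24:H1  best=H1
  add 223.183.186.193/32 -> H0 at depth 32
  ? 170.135.80.1  path d0:-→d1:-→d2:-→d3:-→d4:-→d5:-→d6:-→d7:-→d8:H5→d9:-→d10:-→d11:-→d12:H5→d13:-→d14:-→d15:-→d16:-→d17:-→d18:-→d19:-→d20:H0  best=H0
  ? 223.183.186.193  path d0:-→d1:-→d2:-→d3:-→d4:-→d5:-→d6:-→d7:-→d8:-→d9:-→d10:-→d11:-→d12:-→d13:-→d14:-→d15:-→d16:-→d17:-→d18:-→d19:-→d20:-→d21:-→d22:-→d23:-→d24:H4→d25:-→d26:-→d27:-→d28:-→d29:-→d30:-→d31:-→d32:H0  best=H0
  del 36.0.0.0/8 (clear depth 8)
  ? 170.128.2.86  path d0:-→d1:-→d2:-→d3:-→d4:-→d5:-→d6:-→d7:-→d8:H5→d9:-→d10:-→d11:-→d12:H5→d13:-  best=H5
  ? 223.183.186.2  path d0:-→d1:-→d2:-→d3:-→d4:-→d5:-→d6:-→d7:-→d8:-→d9:-→d10:-→d11:-→d12:-→d13:-→d14:-→d15:-→d16:-→d17:-→d18:-→d19:-→d20:-→d21:-→d22:-→d23:-→d24:H4  best=H4
  del 36.159.16.0/20 (clear depth 20)
  ? 36.159.21.65  path d0:-→d1:-→d2:-→d3:H3→d4:-→d5:-→d6:-→d7:-→d8:-→d9:-→d10:-→d11:-→d12:-→d13:-→d14:-→d15:-→d16:-→d17:-→d18:-→d19:-→d20:-→d21:-→d22:-→d23:-→d24:H1  best=H1
  add 36.159.21.122/32 -> H0 at depth 32

== LOOKUPS ==
["no-route","H5","H5","H5","H1","H0","H0","H5","H4","H1"]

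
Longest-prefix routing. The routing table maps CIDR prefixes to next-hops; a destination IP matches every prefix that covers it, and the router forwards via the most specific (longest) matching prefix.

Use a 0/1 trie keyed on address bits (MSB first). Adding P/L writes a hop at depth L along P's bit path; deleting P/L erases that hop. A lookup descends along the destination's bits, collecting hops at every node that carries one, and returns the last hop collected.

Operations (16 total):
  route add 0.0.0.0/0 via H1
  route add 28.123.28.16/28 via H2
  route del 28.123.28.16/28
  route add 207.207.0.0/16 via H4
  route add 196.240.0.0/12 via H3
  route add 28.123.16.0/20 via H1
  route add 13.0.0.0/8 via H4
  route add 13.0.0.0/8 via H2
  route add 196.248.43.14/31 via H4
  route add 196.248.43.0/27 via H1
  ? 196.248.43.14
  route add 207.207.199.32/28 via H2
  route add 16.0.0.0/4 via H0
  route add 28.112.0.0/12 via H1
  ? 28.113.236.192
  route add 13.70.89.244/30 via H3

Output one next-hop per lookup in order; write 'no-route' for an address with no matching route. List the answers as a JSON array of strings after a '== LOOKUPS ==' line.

Apply in order:
  + 0.0.0.0/0 (H1) depth=0
  + 28.123.28.16/28 (H2) depth=28
  - 28.123.28.16/28 clear@28
  + 207.207.0.0/16 (H4) depth=16
  + 196.240.0.0/12 (H3) depth=12
  + 28.123.16.0/20 (H1) depth=20
  + 13.0.0.0/8 (H4) depth=8
  + 13.0.0.0/8 (H2) depth=8
  + 196.248.43.14/31 (H4) depth=31
  + 196.248.43.0/27 (H1) depth=27
  lookup 196.248.43.14: bits 1100010011111000001010110000111 walk d0:H1→d1:-→d2:-→d3:-→d4:-→d5:-→d6:-→d7:-→d8:-→d9:-→d10:-→d11:-→d12:H3→d13:-→d14:-→d15:-→d16:-→d17:-→d18:-→d19:-→d20:-→d21:-→d22:-→d23:-→d24:-→d25:-→d26:-→d27:H1→d28:-→d29:-→d30:-→d31:H4 -> H4
  + 207.207.199.32/28 (H2) depth=28
  + 16.0.0.0/4 (H0) depth=4
  + 28.112.0.0/12 (H1) depth=12
  lookup 28.113.236.192: bits 000111000111 walk d0:H1→d1:-→d2:-→d3:-→d4:H0→d5:-→d6:-→d7:-→d8:-→d9:-→d10:-→d11:-→d12:H1 -> H1
  + 13.70.89.244/30 (H3) depth=30

== LOOKUPS ==
["H4","H1"]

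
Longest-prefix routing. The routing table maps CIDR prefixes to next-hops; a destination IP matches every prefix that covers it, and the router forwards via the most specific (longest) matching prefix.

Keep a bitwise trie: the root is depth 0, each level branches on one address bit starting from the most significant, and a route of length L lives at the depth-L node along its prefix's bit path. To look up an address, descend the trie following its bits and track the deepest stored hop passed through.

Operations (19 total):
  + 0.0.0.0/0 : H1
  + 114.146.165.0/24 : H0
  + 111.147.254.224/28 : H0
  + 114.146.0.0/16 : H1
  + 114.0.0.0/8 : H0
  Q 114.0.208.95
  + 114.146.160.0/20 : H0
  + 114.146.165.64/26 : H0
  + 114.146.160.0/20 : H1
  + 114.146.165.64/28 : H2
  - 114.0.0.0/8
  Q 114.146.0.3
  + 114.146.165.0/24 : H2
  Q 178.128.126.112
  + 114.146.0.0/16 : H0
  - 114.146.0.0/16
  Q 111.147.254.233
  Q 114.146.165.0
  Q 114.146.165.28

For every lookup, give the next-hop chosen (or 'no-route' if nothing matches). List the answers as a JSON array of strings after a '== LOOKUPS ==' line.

Trace:
  add 0.0.0.0/0 -> H1 at depth 0
  add 114.146.165.0/24 -> H0 at depth 24
  add 111.147.254.224/28 -> H0 at depth 28
  add 114.146.0.0/16 -> H1 at depth 16
  add 114.0.0.0/8 -> H0 at depth 8
  ? 114.0.208.95  path d0:H1→d1:-→d2:-→d3:-→d4:-→d5:-→d6:-→d7:-→d8:H0  best=H0
  add 114.146.160.0/20 -> H0 at depth 20
  add 114.146.165.64/26 -> H0 at depth 26
  add 114.146.160.0/20 -> H1 at depth 20
  add 114.146.165.64/28 -> H2 at depth 28
  del 114.0.0.0/8 (clear depth 8)
  ? 114.146.0.3  path d0:H1→d1:-→d2:-→d3:-→d4:-→d5:-→d6:-→d7:-→d8:-→d9:-→d10:-→d11:-→d12:-→d13:-→d14:-→d15:-→d16:H1  best=H1
  add 114.146.165.0/24 -> H2 at depth 24
  ? 178.128.126.112  path d0:H1  best=H1
  add 114.146.0.0/16 -> H0 at depth 16
  del 114.146.0.0/16 (clear depth 16)
  ? 111.147.254.233  path d0:H1→d1:-→d2:-→d3:-→d4:-→d5:-→d6:-→d7:-→d8:-→d9:-→d10:-→d11:-→d12:-→d13:-→d14:-→d15:-→d16:-→d17:-→d18:-→d19:-→d20:-→d21:-→d22:-→d23:-→d24:-→d25:-→d26:-→d27:-→d28:H0  best=H0
  ? 114.146.165.0  path d0:H1→d1:-→d2:-→d3:-→d4:-→d5:-→d6:-→d7:-→d8:-→d9:-→d10:-→d11:-→d12:-→d13:-→d14:-→d15:-→d16:-→d17:-→d18:-→d19:-→d20:H1→d21:-→d22:-→d23:-→d24:H2→d25:-  best=H2
  ? 114.146.165.28  path d0:H1→d1:-→d2:-→d3:-→d4:-→d5:-→d6:-→d7:-→d8:-→d9:-→d10:-→d11:-→d12:-→d13:-→d14:-→d15:-→d16:-→d17:-→d18:-→d19:-→d20:H1→d21:-→d22:-→d23:-→d24:H2→d25:-  best=H2

== LOOKUPS ==
["H0","H1","H1","H0","H2","H2"]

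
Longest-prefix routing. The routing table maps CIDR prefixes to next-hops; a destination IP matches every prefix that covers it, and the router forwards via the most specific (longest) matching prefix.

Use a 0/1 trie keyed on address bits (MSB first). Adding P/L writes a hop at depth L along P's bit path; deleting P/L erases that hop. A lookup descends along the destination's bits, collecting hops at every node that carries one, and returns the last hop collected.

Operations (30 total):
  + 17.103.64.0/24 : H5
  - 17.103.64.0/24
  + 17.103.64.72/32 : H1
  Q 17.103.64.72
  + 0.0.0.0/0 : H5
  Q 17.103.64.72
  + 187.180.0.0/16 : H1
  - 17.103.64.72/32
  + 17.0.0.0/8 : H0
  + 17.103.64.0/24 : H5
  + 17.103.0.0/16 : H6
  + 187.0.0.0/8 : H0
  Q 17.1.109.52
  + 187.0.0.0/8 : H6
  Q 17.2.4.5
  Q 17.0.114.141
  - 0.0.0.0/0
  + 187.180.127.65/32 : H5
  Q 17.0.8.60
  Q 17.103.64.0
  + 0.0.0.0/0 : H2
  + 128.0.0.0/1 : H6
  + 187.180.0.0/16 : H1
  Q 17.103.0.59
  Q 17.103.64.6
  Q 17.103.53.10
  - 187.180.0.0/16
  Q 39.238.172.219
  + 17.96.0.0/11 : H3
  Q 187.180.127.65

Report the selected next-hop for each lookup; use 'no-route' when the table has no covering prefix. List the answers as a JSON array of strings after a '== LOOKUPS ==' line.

Trace:
  add 17.103.64.0/24 -> H5 at depth 24
  del 17.103.64.0/24 (clear depth 24)
  add 17.103.64.72/32 -> H1 at depth 32
  ? 17.103.64.72  path d0:-→d1:-→d2:-→d3:-→d4:-→d5:-→d6:-→d7:-→d8:-→d9:-→d10:-→d11:-→d12:-→d13:-→d14:-→d15:-→d16:-→d17:-→d18:-→d19:-→d20:-→d21:-→d22:-→d23:-→d24:-→d25:-→d26:-→d27:-→d28:-→d29:-→d30:-→d31:-→d32:H1  best=H1
  add 0.0.0.0/0 -> H5 at depth 0
  ? 17.103.64.72  path d0:H5→d1:-→d2:-→d3:-→d4:-→d5:-→d6:-→d7:-→d8:-→d9:-→d10:-→d11:-→d12:-→d13:-→d14:-→d15:-→d16:-→d17:-→d18:-→d19:-→d20:-→d21:-→d22:-→d23:-→d24:-→d25:-→d26:-→d27:-→d28:-→d29:-→d30:-→d31:-→d32:H1  best=H1
  add 187.180.0.0/16 -> H1 at depth 16
  del 17.103.64.72/32 (clear depth 32)
  add 17.0.0.0/8 -> H0 at depth 8
  add 17.103.64.0/24 -> H5 at depth 24
  add 17.103.0.0/16 -> H6 at depth 16
  add 187.0.0.0/8 -> H0 at depth 8
  ? 17.1.109.52  path d0:H5→d1:-→d2:-→d3:-→d4:-→d5:-→d6:-→d7:-→d8:H0→d9:-  best=H0
  add 187.0.0.0/8 -> H6 at depth 8
  ? 17.2.4.5  path d0:H5→d1:-→d2:-→d3:-→d4:-→d5:-→d6:-→d7:-→d8:H0→d9:-  best=H0
  ? 17.0.114.141  path d0:H5→d1:-→d2:-→d3:-→d4:-→d5:-→d6:-→d7:-→d8:H0→d9:-  best=H0
  del 0.0.0.0/0 (clear depth 0)
  add 187.180.127.65/32 -> H5 at depth 32
  ? 17.0.8.60  path d0:-→d1:-→d2:-→d3:-→d4:-→d5:-→d6:-→d7:-→d8:H0→d9:-  best=H0
  ? 17.103.64.0  path d0:-→d1:-→d2:-→d3:-→d4:-→d5:-→d6:-→d7:-→d8:H0→d9:-→d10:-→d11:-→d12:-→d13:-→d14:-→d15:-→d16:H6→d17:-→d18:-→d19:-→d20:-→d21:-→d22:-→d23:-→d24:H5→d25:-  best=H5
  add 0.0.0.0/0 -> H2 at depth 0
  add 128.0.0.0/1 -> H6 at depth 1
  add 187.180.0.0/16 -> H1 at depth 16
  ? 17.103.0.59  path d0:H2→d1:-→d2:-→d3:-→d4:-→d5:-→d6:-→d7:-→d8:H0→d9:-→d10:-→d11:-→d12:-→d13:-→d14:-→d15:-→d16:H6→d17:-  best=H6
  ? 17.103.64.6  path d0:H2→d1:-→d2:-→d3:-→d4:-→d5:-→d6:-→d7:-→d8:H0→d9:-→d10:-→d11:-→d12:-→d13:-→d14:-→d15:-→d16:H6→d17:-→d18:-→d19:-→d20:-→d21:-→d22:-→d23:-→d24:H5→d25:-  best=H5
  ? 17.103.53.10  path d0:H2→d1:-→d2:-→d3:-→d4:-→d5:-→d6:-→d7:-→d8:H0→d9:-→d10:-→d11:-→d12:-→d13:-→d14:-→d15:-→d16:H6→d17:-  best=H6
  del 187.180.0.0/16 (clear depth 16)
  ? 39.238.172.219  path d0:H2→d1:-→d2:-  best=H2
  add 17.96.0.0/11 -> H3 at depth 11
  ? 187.180.127.65  path d0:H2→d1:H6→d2:-→d3:-→d4:-→d5:-→d6:-→d7:-→d8:H6→d9:-→d10:-→d11:-→d12:-→d13:-→d14:-→d15:-→d16:-→d17:-→d18:-→d19:-→d20:-→d21:-→d22:-→d23:-→d24:-→d25:-→d26:-→d27:-→d28:-→d29:-→d30:-→d31:-→d32:H5  best=H5

== LOOKUPS ==
["H1","H1","H0","H0","H0","H0","H5","H6","H5","H6","H2","H5"]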